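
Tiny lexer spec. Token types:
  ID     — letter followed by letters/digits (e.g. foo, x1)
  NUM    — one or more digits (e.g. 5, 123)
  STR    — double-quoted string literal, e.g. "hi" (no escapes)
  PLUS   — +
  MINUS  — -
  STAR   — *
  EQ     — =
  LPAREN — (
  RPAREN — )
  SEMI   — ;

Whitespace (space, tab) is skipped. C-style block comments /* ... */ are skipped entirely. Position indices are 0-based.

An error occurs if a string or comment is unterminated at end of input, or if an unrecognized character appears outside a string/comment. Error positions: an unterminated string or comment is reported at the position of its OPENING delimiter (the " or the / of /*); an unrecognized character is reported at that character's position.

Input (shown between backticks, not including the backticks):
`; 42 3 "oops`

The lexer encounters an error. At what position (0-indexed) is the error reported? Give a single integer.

Answer: 7

Derivation:
pos=0: emit SEMI ';'
pos=2: emit NUM '42' (now at pos=4)
pos=5: emit NUM '3' (now at pos=6)
pos=7: enter STRING mode
pos=7: ERROR — unterminated string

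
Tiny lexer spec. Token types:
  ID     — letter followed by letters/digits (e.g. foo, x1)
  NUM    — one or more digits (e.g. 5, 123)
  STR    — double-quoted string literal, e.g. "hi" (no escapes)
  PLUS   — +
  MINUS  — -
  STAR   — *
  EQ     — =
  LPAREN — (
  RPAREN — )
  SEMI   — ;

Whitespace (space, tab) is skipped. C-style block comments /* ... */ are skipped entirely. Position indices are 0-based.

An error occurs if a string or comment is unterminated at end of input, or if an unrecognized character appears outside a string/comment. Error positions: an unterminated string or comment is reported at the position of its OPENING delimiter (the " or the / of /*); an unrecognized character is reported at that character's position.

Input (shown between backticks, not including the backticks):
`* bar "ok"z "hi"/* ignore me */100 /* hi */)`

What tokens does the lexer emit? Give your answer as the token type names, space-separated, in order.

Answer: STAR ID STR ID STR NUM RPAREN

Derivation:
pos=0: emit STAR '*'
pos=2: emit ID 'bar' (now at pos=5)
pos=6: enter STRING mode
pos=6: emit STR "ok" (now at pos=10)
pos=10: emit ID 'z' (now at pos=11)
pos=12: enter STRING mode
pos=12: emit STR "hi" (now at pos=16)
pos=16: enter COMMENT mode (saw '/*')
exit COMMENT mode (now at pos=31)
pos=31: emit NUM '100' (now at pos=34)
pos=35: enter COMMENT mode (saw '/*')
exit COMMENT mode (now at pos=43)
pos=43: emit RPAREN ')'
DONE. 7 tokens: [STAR, ID, STR, ID, STR, NUM, RPAREN]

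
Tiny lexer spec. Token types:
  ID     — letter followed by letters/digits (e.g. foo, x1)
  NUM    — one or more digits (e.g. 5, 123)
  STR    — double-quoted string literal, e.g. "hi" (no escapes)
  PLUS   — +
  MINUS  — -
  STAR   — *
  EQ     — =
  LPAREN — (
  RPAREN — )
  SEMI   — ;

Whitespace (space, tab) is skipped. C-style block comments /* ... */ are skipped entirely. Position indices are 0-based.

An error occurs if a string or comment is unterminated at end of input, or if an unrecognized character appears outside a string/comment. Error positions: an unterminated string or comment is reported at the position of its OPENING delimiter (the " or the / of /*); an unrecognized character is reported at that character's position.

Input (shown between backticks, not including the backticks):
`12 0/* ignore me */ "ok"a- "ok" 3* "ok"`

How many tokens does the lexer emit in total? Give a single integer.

pos=0: emit NUM '12' (now at pos=2)
pos=3: emit NUM '0' (now at pos=4)
pos=4: enter COMMENT mode (saw '/*')
exit COMMENT mode (now at pos=19)
pos=20: enter STRING mode
pos=20: emit STR "ok" (now at pos=24)
pos=24: emit ID 'a' (now at pos=25)
pos=25: emit MINUS '-'
pos=27: enter STRING mode
pos=27: emit STR "ok" (now at pos=31)
pos=32: emit NUM '3' (now at pos=33)
pos=33: emit STAR '*'
pos=35: enter STRING mode
pos=35: emit STR "ok" (now at pos=39)
DONE. 9 tokens: [NUM, NUM, STR, ID, MINUS, STR, NUM, STAR, STR]

Answer: 9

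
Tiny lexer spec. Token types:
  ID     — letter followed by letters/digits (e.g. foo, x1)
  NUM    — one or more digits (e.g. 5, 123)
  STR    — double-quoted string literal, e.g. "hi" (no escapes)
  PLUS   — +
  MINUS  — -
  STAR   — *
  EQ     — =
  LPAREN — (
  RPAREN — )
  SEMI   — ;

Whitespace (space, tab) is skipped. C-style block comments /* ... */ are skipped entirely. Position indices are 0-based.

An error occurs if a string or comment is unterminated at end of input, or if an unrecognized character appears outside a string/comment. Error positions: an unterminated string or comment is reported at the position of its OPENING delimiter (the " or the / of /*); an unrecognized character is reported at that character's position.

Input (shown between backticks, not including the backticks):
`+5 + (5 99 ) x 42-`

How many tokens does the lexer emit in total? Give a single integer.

pos=0: emit PLUS '+'
pos=1: emit NUM '5' (now at pos=2)
pos=3: emit PLUS '+'
pos=5: emit LPAREN '('
pos=6: emit NUM '5' (now at pos=7)
pos=8: emit NUM '99' (now at pos=10)
pos=11: emit RPAREN ')'
pos=13: emit ID 'x' (now at pos=14)
pos=15: emit NUM '42' (now at pos=17)
pos=17: emit MINUS '-'
DONE. 10 tokens: [PLUS, NUM, PLUS, LPAREN, NUM, NUM, RPAREN, ID, NUM, MINUS]

Answer: 10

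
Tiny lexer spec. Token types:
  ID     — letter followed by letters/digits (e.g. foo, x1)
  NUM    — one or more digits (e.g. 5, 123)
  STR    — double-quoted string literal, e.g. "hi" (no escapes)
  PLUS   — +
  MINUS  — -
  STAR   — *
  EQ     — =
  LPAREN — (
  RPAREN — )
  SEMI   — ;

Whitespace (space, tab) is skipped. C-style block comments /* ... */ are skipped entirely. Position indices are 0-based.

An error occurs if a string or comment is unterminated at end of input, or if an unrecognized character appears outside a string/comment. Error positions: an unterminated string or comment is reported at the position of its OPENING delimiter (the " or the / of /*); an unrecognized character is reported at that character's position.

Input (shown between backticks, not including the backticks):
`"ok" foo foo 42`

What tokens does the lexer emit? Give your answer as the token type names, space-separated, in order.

Answer: STR ID ID NUM

Derivation:
pos=0: enter STRING mode
pos=0: emit STR "ok" (now at pos=4)
pos=5: emit ID 'foo' (now at pos=8)
pos=9: emit ID 'foo' (now at pos=12)
pos=13: emit NUM '42' (now at pos=15)
DONE. 4 tokens: [STR, ID, ID, NUM]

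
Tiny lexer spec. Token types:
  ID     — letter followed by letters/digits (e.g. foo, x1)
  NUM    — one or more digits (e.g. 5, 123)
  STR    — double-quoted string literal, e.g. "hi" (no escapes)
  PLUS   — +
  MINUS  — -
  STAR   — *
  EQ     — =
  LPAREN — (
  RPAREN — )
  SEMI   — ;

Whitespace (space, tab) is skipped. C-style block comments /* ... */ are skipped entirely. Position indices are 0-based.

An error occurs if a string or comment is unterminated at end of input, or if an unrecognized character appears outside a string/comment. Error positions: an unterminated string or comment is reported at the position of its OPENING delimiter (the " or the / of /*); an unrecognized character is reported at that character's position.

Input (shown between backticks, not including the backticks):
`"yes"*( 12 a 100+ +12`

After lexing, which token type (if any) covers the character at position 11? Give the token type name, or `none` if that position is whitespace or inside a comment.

pos=0: enter STRING mode
pos=0: emit STR "yes" (now at pos=5)
pos=5: emit STAR '*'
pos=6: emit LPAREN '('
pos=8: emit NUM '12' (now at pos=10)
pos=11: emit ID 'a' (now at pos=12)
pos=13: emit NUM '100' (now at pos=16)
pos=16: emit PLUS '+'
pos=18: emit PLUS '+'
pos=19: emit NUM '12' (now at pos=21)
DONE. 9 tokens: [STR, STAR, LPAREN, NUM, ID, NUM, PLUS, PLUS, NUM]
Position 11: char is 'a' -> ID

Answer: ID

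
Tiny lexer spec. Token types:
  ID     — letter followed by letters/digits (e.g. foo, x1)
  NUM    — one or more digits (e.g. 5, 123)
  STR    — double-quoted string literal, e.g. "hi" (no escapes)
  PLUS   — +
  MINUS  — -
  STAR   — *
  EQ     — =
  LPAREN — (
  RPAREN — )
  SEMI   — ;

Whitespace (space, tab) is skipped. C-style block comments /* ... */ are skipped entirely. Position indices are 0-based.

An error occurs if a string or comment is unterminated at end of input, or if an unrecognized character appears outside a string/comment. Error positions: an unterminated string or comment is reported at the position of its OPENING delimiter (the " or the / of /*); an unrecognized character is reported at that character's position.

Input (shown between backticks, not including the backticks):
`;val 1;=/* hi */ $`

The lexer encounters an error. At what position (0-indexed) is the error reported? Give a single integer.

Answer: 17

Derivation:
pos=0: emit SEMI ';'
pos=1: emit ID 'val' (now at pos=4)
pos=5: emit NUM '1' (now at pos=6)
pos=6: emit SEMI ';'
pos=7: emit EQ '='
pos=8: enter COMMENT mode (saw '/*')
exit COMMENT mode (now at pos=16)
pos=17: ERROR — unrecognized char '$'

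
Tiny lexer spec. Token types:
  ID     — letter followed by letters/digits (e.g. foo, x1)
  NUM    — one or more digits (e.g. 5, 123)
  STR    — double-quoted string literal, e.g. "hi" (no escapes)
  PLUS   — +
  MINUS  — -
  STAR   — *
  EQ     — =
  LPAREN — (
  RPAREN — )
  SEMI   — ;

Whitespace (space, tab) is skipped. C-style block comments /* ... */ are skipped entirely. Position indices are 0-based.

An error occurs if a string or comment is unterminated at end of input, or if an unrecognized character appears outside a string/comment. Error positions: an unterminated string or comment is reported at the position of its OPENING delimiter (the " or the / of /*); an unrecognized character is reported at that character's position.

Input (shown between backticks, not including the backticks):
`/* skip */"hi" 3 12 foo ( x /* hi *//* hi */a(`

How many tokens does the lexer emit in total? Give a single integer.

pos=0: enter COMMENT mode (saw '/*')
exit COMMENT mode (now at pos=10)
pos=10: enter STRING mode
pos=10: emit STR "hi" (now at pos=14)
pos=15: emit NUM '3' (now at pos=16)
pos=17: emit NUM '12' (now at pos=19)
pos=20: emit ID 'foo' (now at pos=23)
pos=24: emit LPAREN '('
pos=26: emit ID 'x' (now at pos=27)
pos=28: enter COMMENT mode (saw '/*')
exit COMMENT mode (now at pos=36)
pos=36: enter COMMENT mode (saw '/*')
exit COMMENT mode (now at pos=44)
pos=44: emit ID 'a' (now at pos=45)
pos=45: emit LPAREN '('
DONE. 8 tokens: [STR, NUM, NUM, ID, LPAREN, ID, ID, LPAREN]

Answer: 8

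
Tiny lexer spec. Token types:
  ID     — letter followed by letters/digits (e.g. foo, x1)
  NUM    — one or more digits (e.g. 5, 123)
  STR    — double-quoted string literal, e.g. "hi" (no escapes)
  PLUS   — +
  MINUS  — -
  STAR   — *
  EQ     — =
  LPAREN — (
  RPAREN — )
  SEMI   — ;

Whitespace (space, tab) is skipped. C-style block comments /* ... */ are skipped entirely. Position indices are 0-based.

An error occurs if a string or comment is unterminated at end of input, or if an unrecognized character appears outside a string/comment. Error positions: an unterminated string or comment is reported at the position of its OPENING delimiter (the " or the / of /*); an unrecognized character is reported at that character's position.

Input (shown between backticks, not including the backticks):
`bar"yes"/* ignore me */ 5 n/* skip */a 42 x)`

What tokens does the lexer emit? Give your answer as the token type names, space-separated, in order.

Answer: ID STR NUM ID ID NUM ID RPAREN

Derivation:
pos=0: emit ID 'bar' (now at pos=3)
pos=3: enter STRING mode
pos=3: emit STR "yes" (now at pos=8)
pos=8: enter COMMENT mode (saw '/*')
exit COMMENT mode (now at pos=23)
pos=24: emit NUM '5' (now at pos=25)
pos=26: emit ID 'n' (now at pos=27)
pos=27: enter COMMENT mode (saw '/*')
exit COMMENT mode (now at pos=37)
pos=37: emit ID 'a' (now at pos=38)
pos=39: emit NUM '42' (now at pos=41)
pos=42: emit ID 'x' (now at pos=43)
pos=43: emit RPAREN ')'
DONE. 8 tokens: [ID, STR, NUM, ID, ID, NUM, ID, RPAREN]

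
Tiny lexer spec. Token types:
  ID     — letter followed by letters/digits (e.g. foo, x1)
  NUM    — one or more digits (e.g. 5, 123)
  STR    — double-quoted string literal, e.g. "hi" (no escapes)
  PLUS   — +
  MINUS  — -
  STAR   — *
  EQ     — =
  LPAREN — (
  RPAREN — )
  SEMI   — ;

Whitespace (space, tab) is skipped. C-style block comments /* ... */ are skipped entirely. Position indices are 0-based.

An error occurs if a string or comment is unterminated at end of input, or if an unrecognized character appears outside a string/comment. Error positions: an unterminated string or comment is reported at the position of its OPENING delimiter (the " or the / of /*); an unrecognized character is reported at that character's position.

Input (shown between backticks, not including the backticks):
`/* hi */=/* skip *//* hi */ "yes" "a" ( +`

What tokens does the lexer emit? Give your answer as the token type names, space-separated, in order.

Answer: EQ STR STR LPAREN PLUS

Derivation:
pos=0: enter COMMENT mode (saw '/*')
exit COMMENT mode (now at pos=8)
pos=8: emit EQ '='
pos=9: enter COMMENT mode (saw '/*')
exit COMMENT mode (now at pos=19)
pos=19: enter COMMENT mode (saw '/*')
exit COMMENT mode (now at pos=27)
pos=28: enter STRING mode
pos=28: emit STR "yes" (now at pos=33)
pos=34: enter STRING mode
pos=34: emit STR "a" (now at pos=37)
pos=38: emit LPAREN '('
pos=40: emit PLUS '+'
DONE. 5 tokens: [EQ, STR, STR, LPAREN, PLUS]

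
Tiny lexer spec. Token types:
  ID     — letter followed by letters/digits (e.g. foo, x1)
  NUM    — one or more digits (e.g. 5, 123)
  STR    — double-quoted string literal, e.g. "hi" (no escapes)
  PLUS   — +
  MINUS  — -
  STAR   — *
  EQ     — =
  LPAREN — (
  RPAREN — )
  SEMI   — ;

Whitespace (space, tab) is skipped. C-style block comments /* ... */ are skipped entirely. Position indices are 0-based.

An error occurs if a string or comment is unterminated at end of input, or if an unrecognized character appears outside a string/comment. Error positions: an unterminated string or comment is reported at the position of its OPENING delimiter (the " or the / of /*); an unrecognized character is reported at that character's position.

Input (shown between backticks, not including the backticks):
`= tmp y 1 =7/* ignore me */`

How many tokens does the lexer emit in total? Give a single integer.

pos=0: emit EQ '='
pos=2: emit ID 'tmp' (now at pos=5)
pos=6: emit ID 'y' (now at pos=7)
pos=8: emit NUM '1' (now at pos=9)
pos=10: emit EQ '='
pos=11: emit NUM '7' (now at pos=12)
pos=12: enter COMMENT mode (saw '/*')
exit COMMENT mode (now at pos=27)
DONE. 6 tokens: [EQ, ID, ID, NUM, EQ, NUM]

Answer: 6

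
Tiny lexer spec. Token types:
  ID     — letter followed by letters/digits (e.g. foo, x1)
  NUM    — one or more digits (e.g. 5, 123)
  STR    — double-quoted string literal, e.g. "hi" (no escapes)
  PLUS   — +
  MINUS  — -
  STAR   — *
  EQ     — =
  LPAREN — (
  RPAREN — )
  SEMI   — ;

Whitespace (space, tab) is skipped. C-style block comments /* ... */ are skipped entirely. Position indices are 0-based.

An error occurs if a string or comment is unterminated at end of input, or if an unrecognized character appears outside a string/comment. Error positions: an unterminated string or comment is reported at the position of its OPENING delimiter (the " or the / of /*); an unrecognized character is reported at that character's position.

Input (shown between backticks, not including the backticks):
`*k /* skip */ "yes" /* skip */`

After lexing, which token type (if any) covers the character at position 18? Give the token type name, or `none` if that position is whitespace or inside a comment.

pos=0: emit STAR '*'
pos=1: emit ID 'k' (now at pos=2)
pos=3: enter COMMENT mode (saw '/*')
exit COMMENT mode (now at pos=13)
pos=14: enter STRING mode
pos=14: emit STR "yes" (now at pos=19)
pos=20: enter COMMENT mode (saw '/*')
exit COMMENT mode (now at pos=30)
DONE. 3 tokens: [STAR, ID, STR]
Position 18: char is '"' -> STR

Answer: STR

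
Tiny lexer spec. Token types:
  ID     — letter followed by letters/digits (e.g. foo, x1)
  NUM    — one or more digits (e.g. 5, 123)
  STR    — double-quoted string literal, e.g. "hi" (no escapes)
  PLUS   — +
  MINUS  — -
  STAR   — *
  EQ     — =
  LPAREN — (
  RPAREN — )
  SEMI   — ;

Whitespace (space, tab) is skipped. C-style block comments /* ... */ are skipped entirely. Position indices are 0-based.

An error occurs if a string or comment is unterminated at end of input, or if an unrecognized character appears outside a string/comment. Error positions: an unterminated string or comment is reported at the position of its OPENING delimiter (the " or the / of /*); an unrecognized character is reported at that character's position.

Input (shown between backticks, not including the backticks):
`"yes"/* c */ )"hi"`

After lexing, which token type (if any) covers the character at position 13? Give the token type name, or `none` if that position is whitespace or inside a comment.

Answer: RPAREN

Derivation:
pos=0: enter STRING mode
pos=0: emit STR "yes" (now at pos=5)
pos=5: enter COMMENT mode (saw '/*')
exit COMMENT mode (now at pos=12)
pos=13: emit RPAREN ')'
pos=14: enter STRING mode
pos=14: emit STR "hi" (now at pos=18)
DONE. 3 tokens: [STR, RPAREN, STR]
Position 13: char is ')' -> RPAREN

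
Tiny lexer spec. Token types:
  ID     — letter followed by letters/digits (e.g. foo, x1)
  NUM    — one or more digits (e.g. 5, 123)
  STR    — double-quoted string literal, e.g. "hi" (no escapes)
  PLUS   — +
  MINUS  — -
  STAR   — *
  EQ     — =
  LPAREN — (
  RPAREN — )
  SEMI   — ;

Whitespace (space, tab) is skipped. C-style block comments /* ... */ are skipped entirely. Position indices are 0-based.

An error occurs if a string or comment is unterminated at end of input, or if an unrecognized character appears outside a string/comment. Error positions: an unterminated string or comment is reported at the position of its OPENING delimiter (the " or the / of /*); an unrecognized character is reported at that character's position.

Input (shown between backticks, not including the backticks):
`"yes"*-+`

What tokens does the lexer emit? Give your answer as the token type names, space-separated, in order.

pos=0: enter STRING mode
pos=0: emit STR "yes" (now at pos=5)
pos=5: emit STAR '*'
pos=6: emit MINUS '-'
pos=7: emit PLUS '+'
DONE. 4 tokens: [STR, STAR, MINUS, PLUS]

Answer: STR STAR MINUS PLUS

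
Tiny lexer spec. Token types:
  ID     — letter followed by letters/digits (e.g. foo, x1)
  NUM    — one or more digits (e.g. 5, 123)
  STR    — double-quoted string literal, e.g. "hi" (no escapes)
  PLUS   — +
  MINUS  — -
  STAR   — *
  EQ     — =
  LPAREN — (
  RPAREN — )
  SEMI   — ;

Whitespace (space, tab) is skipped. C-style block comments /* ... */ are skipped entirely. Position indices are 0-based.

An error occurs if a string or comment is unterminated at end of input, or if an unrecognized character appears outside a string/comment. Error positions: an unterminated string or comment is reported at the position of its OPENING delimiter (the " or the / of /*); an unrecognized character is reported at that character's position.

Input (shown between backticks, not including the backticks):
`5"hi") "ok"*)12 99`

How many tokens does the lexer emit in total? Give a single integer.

pos=0: emit NUM '5' (now at pos=1)
pos=1: enter STRING mode
pos=1: emit STR "hi" (now at pos=5)
pos=5: emit RPAREN ')'
pos=7: enter STRING mode
pos=7: emit STR "ok" (now at pos=11)
pos=11: emit STAR '*'
pos=12: emit RPAREN ')'
pos=13: emit NUM '12' (now at pos=15)
pos=16: emit NUM '99' (now at pos=18)
DONE. 8 tokens: [NUM, STR, RPAREN, STR, STAR, RPAREN, NUM, NUM]

Answer: 8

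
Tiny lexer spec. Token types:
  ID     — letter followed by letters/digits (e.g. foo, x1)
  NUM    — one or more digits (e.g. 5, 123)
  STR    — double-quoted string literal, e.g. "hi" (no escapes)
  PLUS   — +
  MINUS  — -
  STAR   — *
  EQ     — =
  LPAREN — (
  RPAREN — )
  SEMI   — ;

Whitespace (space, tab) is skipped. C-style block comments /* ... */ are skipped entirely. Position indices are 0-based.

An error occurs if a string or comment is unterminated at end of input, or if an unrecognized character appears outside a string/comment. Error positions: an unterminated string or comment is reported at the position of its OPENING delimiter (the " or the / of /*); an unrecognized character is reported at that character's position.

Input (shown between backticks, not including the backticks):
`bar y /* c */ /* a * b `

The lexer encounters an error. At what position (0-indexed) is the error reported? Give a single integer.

pos=0: emit ID 'bar' (now at pos=3)
pos=4: emit ID 'y' (now at pos=5)
pos=6: enter COMMENT mode (saw '/*')
exit COMMENT mode (now at pos=13)
pos=14: enter COMMENT mode (saw '/*')
pos=14: ERROR — unterminated comment (reached EOF)

Answer: 14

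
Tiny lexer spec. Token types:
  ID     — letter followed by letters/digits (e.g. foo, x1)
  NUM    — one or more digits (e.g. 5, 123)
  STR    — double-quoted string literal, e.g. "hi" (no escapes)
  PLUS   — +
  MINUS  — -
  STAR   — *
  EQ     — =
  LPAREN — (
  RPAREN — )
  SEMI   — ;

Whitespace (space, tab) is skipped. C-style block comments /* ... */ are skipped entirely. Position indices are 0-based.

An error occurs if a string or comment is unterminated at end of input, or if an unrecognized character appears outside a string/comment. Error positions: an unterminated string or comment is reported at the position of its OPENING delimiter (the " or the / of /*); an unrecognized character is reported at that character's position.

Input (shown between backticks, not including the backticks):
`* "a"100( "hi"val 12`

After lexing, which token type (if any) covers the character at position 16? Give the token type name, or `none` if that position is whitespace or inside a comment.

Answer: ID

Derivation:
pos=0: emit STAR '*'
pos=2: enter STRING mode
pos=2: emit STR "a" (now at pos=5)
pos=5: emit NUM '100' (now at pos=8)
pos=8: emit LPAREN '('
pos=10: enter STRING mode
pos=10: emit STR "hi" (now at pos=14)
pos=14: emit ID 'val' (now at pos=17)
pos=18: emit NUM '12' (now at pos=20)
DONE. 7 tokens: [STAR, STR, NUM, LPAREN, STR, ID, NUM]
Position 16: char is 'l' -> ID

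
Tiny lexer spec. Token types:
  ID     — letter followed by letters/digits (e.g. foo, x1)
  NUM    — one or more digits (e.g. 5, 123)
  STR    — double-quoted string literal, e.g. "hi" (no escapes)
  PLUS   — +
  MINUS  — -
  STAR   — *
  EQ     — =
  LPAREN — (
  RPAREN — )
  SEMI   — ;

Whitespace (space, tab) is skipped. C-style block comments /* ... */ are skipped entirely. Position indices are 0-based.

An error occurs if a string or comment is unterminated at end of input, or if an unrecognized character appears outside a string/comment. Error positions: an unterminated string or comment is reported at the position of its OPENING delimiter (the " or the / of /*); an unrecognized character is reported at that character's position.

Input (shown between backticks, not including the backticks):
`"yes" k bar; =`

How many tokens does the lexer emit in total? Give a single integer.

Answer: 5

Derivation:
pos=0: enter STRING mode
pos=0: emit STR "yes" (now at pos=5)
pos=6: emit ID 'k' (now at pos=7)
pos=8: emit ID 'bar' (now at pos=11)
pos=11: emit SEMI ';'
pos=13: emit EQ '='
DONE. 5 tokens: [STR, ID, ID, SEMI, EQ]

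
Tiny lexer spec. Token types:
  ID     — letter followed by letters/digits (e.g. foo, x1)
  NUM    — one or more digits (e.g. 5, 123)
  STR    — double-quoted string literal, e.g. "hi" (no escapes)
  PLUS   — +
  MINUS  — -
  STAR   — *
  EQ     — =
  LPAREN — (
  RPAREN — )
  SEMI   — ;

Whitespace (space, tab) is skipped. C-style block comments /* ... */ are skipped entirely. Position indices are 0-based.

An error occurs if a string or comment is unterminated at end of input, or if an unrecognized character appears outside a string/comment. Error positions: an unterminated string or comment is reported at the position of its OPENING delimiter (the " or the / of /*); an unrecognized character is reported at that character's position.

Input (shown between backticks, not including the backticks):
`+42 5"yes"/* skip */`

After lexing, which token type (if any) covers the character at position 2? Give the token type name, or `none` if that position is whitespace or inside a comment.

pos=0: emit PLUS '+'
pos=1: emit NUM '42' (now at pos=3)
pos=4: emit NUM '5' (now at pos=5)
pos=5: enter STRING mode
pos=5: emit STR "yes" (now at pos=10)
pos=10: enter COMMENT mode (saw '/*')
exit COMMENT mode (now at pos=20)
DONE. 4 tokens: [PLUS, NUM, NUM, STR]
Position 2: char is '2' -> NUM

Answer: NUM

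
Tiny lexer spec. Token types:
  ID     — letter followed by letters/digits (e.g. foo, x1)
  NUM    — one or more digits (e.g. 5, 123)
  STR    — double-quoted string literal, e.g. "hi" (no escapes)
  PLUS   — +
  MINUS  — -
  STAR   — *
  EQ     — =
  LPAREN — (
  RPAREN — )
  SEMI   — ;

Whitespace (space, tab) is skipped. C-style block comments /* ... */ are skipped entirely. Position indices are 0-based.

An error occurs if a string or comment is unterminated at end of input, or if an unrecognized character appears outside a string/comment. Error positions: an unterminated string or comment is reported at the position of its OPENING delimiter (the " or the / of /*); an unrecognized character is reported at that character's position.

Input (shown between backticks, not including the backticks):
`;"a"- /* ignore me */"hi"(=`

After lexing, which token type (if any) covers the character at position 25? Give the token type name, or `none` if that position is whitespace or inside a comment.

pos=0: emit SEMI ';'
pos=1: enter STRING mode
pos=1: emit STR "a" (now at pos=4)
pos=4: emit MINUS '-'
pos=6: enter COMMENT mode (saw '/*')
exit COMMENT mode (now at pos=21)
pos=21: enter STRING mode
pos=21: emit STR "hi" (now at pos=25)
pos=25: emit LPAREN '('
pos=26: emit EQ '='
DONE. 6 tokens: [SEMI, STR, MINUS, STR, LPAREN, EQ]
Position 25: char is '(' -> LPAREN

Answer: LPAREN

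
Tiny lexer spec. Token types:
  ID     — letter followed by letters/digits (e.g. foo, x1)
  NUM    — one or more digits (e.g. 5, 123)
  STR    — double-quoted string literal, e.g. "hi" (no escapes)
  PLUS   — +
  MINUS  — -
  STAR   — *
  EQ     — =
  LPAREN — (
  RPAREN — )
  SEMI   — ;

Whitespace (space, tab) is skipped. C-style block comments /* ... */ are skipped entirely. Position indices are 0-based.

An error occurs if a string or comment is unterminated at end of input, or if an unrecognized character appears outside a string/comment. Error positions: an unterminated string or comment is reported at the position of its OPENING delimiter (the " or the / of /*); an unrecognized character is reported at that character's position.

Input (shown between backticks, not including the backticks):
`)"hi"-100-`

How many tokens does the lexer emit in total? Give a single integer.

pos=0: emit RPAREN ')'
pos=1: enter STRING mode
pos=1: emit STR "hi" (now at pos=5)
pos=5: emit MINUS '-'
pos=6: emit NUM '100' (now at pos=9)
pos=9: emit MINUS '-'
DONE. 5 tokens: [RPAREN, STR, MINUS, NUM, MINUS]

Answer: 5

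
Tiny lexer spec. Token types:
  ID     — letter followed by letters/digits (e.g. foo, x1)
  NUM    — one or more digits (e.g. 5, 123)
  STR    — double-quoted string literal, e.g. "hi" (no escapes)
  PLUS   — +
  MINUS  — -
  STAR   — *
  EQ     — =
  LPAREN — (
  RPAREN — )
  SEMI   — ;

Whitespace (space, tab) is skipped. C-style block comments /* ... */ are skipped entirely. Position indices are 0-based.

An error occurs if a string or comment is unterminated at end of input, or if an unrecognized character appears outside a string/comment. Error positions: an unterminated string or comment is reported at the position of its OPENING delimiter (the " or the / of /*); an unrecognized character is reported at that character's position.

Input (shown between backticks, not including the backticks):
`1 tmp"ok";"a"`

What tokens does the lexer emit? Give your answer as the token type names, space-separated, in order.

Answer: NUM ID STR SEMI STR

Derivation:
pos=0: emit NUM '1' (now at pos=1)
pos=2: emit ID 'tmp' (now at pos=5)
pos=5: enter STRING mode
pos=5: emit STR "ok" (now at pos=9)
pos=9: emit SEMI ';'
pos=10: enter STRING mode
pos=10: emit STR "a" (now at pos=13)
DONE. 5 tokens: [NUM, ID, STR, SEMI, STR]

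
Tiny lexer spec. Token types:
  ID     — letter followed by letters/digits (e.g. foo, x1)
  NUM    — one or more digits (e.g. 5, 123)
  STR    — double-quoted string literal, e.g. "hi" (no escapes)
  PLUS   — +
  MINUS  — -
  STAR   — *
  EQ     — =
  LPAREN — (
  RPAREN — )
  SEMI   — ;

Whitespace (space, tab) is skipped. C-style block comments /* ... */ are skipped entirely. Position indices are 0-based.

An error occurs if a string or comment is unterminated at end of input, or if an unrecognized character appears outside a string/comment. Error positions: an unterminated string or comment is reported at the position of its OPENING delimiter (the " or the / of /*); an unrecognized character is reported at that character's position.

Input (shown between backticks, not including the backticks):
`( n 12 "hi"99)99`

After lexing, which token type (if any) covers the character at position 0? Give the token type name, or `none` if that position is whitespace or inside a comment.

Answer: LPAREN

Derivation:
pos=0: emit LPAREN '('
pos=2: emit ID 'n' (now at pos=3)
pos=4: emit NUM '12' (now at pos=6)
pos=7: enter STRING mode
pos=7: emit STR "hi" (now at pos=11)
pos=11: emit NUM '99' (now at pos=13)
pos=13: emit RPAREN ')'
pos=14: emit NUM '99' (now at pos=16)
DONE. 7 tokens: [LPAREN, ID, NUM, STR, NUM, RPAREN, NUM]
Position 0: char is '(' -> LPAREN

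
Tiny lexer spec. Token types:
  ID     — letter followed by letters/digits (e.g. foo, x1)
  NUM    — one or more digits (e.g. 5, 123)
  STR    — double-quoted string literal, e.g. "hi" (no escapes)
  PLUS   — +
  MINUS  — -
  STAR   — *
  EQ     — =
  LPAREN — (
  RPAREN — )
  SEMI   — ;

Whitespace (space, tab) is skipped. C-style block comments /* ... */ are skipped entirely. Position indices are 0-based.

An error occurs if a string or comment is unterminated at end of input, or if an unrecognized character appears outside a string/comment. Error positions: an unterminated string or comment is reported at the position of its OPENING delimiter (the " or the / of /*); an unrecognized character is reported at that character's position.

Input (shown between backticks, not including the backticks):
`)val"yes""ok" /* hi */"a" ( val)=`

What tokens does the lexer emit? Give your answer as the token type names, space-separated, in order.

Answer: RPAREN ID STR STR STR LPAREN ID RPAREN EQ

Derivation:
pos=0: emit RPAREN ')'
pos=1: emit ID 'val' (now at pos=4)
pos=4: enter STRING mode
pos=4: emit STR "yes" (now at pos=9)
pos=9: enter STRING mode
pos=9: emit STR "ok" (now at pos=13)
pos=14: enter COMMENT mode (saw '/*')
exit COMMENT mode (now at pos=22)
pos=22: enter STRING mode
pos=22: emit STR "a" (now at pos=25)
pos=26: emit LPAREN '('
pos=28: emit ID 'val' (now at pos=31)
pos=31: emit RPAREN ')'
pos=32: emit EQ '='
DONE. 9 tokens: [RPAREN, ID, STR, STR, STR, LPAREN, ID, RPAREN, EQ]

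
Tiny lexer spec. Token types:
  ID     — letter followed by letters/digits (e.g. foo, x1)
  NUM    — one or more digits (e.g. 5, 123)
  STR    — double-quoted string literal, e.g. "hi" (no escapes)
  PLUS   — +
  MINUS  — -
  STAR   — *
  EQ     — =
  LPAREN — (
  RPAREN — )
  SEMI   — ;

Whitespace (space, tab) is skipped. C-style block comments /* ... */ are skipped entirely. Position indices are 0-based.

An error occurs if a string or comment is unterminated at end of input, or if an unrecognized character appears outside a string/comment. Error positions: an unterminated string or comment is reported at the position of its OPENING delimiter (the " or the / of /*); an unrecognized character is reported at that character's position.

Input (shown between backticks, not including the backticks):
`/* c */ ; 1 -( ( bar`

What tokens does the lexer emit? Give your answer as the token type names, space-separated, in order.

Answer: SEMI NUM MINUS LPAREN LPAREN ID

Derivation:
pos=0: enter COMMENT mode (saw '/*')
exit COMMENT mode (now at pos=7)
pos=8: emit SEMI ';'
pos=10: emit NUM '1' (now at pos=11)
pos=12: emit MINUS '-'
pos=13: emit LPAREN '('
pos=15: emit LPAREN '('
pos=17: emit ID 'bar' (now at pos=20)
DONE. 6 tokens: [SEMI, NUM, MINUS, LPAREN, LPAREN, ID]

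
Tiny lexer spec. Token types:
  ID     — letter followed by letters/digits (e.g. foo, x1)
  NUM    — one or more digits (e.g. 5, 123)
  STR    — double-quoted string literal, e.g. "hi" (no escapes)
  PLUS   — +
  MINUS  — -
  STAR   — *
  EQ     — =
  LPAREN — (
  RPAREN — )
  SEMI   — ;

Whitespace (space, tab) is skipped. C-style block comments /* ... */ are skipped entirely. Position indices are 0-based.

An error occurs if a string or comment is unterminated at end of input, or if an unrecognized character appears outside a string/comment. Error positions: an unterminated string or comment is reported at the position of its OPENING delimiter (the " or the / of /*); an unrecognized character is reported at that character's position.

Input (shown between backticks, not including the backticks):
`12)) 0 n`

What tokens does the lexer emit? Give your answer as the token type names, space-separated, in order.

pos=0: emit NUM '12' (now at pos=2)
pos=2: emit RPAREN ')'
pos=3: emit RPAREN ')'
pos=5: emit NUM '0' (now at pos=6)
pos=7: emit ID 'n' (now at pos=8)
DONE. 5 tokens: [NUM, RPAREN, RPAREN, NUM, ID]

Answer: NUM RPAREN RPAREN NUM ID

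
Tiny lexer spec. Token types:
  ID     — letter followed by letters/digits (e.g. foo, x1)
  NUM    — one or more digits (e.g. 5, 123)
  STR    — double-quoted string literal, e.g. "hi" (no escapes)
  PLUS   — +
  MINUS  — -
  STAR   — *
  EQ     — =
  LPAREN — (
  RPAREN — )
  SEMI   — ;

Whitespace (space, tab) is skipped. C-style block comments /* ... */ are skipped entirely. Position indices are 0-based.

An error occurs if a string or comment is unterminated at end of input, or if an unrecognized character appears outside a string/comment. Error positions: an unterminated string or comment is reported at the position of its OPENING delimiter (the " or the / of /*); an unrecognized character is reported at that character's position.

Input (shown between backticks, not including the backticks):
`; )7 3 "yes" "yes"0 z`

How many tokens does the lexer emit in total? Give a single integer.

Answer: 8

Derivation:
pos=0: emit SEMI ';'
pos=2: emit RPAREN ')'
pos=3: emit NUM '7' (now at pos=4)
pos=5: emit NUM '3' (now at pos=6)
pos=7: enter STRING mode
pos=7: emit STR "yes" (now at pos=12)
pos=13: enter STRING mode
pos=13: emit STR "yes" (now at pos=18)
pos=18: emit NUM '0' (now at pos=19)
pos=20: emit ID 'z' (now at pos=21)
DONE. 8 tokens: [SEMI, RPAREN, NUM, NUM, STR, STR, NUM, ID]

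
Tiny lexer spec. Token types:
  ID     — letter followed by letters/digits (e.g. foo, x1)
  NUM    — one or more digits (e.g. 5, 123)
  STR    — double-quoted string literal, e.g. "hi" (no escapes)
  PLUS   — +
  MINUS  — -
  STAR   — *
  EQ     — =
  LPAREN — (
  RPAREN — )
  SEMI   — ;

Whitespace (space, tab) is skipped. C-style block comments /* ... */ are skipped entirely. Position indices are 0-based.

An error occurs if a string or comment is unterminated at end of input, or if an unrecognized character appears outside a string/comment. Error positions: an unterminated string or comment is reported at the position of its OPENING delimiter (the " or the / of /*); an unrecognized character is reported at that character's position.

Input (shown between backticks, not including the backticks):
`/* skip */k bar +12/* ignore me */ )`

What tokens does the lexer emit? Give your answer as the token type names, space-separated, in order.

pos=0: enter COMMENT mode (saw '/*')
exit COMMENT mode (now at pos=10)
pos=10: emit ID 'k' (now at pos=11)
pos=12: emit ID 'bar' (now at pos=15)
pos=16: emit PLUS '+'
pos=17: emit NUM '12' (now at pos=19)
pos=19: enter COMMENT mode (saw '/*')
exit COMMENT mode (now at pos=34)
pos=35: emit RPAREN ')'
DONE. 5 tokens: [ID, ID, PLUS, NUM, RPAREN]

Answer: ID ID PLUS NUM RPAREN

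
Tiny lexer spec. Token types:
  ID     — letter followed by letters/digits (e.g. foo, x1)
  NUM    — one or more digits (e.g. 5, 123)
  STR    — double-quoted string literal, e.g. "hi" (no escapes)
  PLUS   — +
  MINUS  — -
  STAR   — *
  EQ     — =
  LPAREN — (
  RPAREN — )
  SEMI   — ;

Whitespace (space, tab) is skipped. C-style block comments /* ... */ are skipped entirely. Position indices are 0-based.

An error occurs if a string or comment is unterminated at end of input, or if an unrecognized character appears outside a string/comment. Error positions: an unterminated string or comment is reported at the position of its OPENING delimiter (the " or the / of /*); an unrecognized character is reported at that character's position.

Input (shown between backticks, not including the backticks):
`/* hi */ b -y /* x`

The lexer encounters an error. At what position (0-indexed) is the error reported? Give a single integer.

Answer: 14

Derivation:
pos=0: enter COMMENT mode (saw '/*')
exit COMMENT mode (now at pos=8)
pos=9: emit ID 'b' (now at pos=10)
pos=11: emit MINUS '-'
pos=12: emit ID 'y' (now at pos=13)
pos=14: enter COMMENT mode (saw '/*')
pos=14: ERROR — unterminated comment (reached EOF)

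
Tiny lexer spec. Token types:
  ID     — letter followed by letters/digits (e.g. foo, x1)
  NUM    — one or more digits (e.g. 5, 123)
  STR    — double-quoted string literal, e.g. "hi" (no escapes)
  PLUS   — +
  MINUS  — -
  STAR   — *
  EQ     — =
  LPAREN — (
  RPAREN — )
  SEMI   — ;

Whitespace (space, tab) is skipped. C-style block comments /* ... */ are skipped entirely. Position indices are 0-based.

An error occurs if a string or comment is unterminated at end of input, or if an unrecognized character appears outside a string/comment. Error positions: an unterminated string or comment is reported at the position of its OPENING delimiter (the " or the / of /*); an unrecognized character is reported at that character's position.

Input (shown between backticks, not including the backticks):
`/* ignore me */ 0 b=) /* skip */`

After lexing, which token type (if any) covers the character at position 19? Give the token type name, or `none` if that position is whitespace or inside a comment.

pos=0: enter COMMENT mode (saw '/*')
exit COMMENT mode (now at pos=15)
pos=16: emit NUM '0' (now at pos=17)
pos=18: emit ID 'b' (now at pos=19)
pos=19: emit EQ '='
pos=20: emit RPAREN ')'
pos=22: enter COMMENT mode (saw '/*')
exit COMMENT mode (now at pos=32)
DONE. 4 tokens: [NUM, ID, EQ, RPAREN]
Position 19: char is '=' -> EQ

Answer: EQ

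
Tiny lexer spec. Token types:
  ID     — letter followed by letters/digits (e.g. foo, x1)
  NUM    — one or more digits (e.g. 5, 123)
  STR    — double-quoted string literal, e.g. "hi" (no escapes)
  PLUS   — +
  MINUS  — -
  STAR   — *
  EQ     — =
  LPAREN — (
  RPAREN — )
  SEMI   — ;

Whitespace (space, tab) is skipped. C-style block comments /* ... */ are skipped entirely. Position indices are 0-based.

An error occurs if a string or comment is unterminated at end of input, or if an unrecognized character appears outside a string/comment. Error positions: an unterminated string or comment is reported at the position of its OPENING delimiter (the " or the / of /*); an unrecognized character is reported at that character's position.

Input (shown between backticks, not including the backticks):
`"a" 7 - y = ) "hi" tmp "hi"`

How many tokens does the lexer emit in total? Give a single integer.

pos=0: enter STRING mode
pos=0: emit STR "a" (now at pos=3)
pos=4: emit NUM '7' (now at pos=5)
pos=6: emit MINUS '-'
pos=8: emit ID 'y' (now at pos=9)
pos=10: emit EQ '='
pos=12: emit RPAREN ')'
pos=14: enter STRING mode
pos=14: emit STR "hi" (now at pos=18)
pos=19: emit ID 'tmp' (now at pos=22)
pos=23: enter STRING mode
pos=23: emit STR "hi" (now at pos=27)
DONE. 9 tokens: [STR, NUM, MINUS, ID, EQ, RPAREN, STR, ID, STR]

Answer: 9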